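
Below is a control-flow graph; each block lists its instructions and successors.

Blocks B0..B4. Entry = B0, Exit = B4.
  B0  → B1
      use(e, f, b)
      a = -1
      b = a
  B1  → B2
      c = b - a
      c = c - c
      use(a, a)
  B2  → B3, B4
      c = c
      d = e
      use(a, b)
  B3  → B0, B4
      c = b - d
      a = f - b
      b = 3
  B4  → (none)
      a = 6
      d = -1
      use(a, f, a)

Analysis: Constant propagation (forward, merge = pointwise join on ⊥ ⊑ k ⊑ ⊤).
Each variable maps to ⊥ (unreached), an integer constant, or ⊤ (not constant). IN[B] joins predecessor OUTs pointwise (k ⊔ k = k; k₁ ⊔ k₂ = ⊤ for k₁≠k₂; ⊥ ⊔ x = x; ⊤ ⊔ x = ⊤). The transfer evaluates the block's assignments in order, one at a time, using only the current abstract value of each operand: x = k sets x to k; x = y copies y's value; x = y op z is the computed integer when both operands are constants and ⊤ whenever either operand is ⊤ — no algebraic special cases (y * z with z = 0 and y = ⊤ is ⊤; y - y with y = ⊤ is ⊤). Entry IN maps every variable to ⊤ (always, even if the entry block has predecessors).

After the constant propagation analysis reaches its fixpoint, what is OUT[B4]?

Per-block solution:
  B0:   IN=(all ⊤)   OUT={a:-1, b:-1; rest ⊤}
  B1:   IN={a:-1, b:-1; rest ⊤}   OUT={a:-1, b:-1, c:0; rest ⊤}
  B2:   IN={a:-1, b:-1, c:0; rest ⊤}   OUT={a:-1, b:-1, c:0; rest ⊤}
  B3:   IN={a:-1, b:-1, c:0; rest ⊤}   OUT={b:3; rest ⊤}
  B4:   IN=(all ⊤)   OUT={a:6, d:-1; rest ⊤}

Merge at B4: IN[B4] = OUT[B2] ⊔ OUT[B3] = {a: ⊤, b: ⊤, c: ⊤, d: ⊤, e: ⊤, f: ⊤}
Applying B4's transfer function to that IN value gives OUT[B4] (row B4 above).

Answer: {a: 6, b: ⊤, c: ⊤, d: -1, e: ⊤, f: ⊤}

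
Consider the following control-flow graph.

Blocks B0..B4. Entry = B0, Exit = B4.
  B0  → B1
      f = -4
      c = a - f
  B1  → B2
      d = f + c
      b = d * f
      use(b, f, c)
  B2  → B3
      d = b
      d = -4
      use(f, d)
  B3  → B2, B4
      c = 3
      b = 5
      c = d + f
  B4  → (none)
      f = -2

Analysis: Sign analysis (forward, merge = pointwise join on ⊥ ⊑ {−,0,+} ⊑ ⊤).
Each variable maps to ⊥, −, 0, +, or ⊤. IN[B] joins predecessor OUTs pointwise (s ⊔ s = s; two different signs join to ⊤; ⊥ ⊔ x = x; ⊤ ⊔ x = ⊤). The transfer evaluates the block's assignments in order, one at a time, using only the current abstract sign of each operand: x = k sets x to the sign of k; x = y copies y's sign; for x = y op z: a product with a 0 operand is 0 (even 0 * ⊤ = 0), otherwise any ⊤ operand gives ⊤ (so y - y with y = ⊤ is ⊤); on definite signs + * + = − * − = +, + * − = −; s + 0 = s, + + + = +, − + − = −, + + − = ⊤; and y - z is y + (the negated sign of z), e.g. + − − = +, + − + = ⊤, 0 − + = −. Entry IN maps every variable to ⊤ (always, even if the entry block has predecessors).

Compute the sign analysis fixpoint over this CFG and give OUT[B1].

Answer: {a: ⊤, b: ⊤, c: ⊤, d: ⊤, e: ⊤, f: -}

Working:
Per-block solution:
  B0:   IN=(all ⊤)   OUT={f:-; rest ⊤}
  B1:   IN={f:-; rest ⊤}   OUT={f:-; rest ⊤}
  B2:   IN={f:-; rest ⊤}   OUT={d:-, f:-; rest ⊤}
  B3:   IN={d:-, f:-; rest ⊤}   OUT={b:+, c:-, d:-, f:-; rest ⊤}
  B4:   IN={b:+, c:-, d:-, f:-; rest ⊤}   OUT={b:+, c:-, d:-, f:-; rest ⊤}

Merge at B1: IN[B1] = OUT[B0] = {a: ⊤, b: ⊤, c: ⊤, d: ⊤, e: ⊤, f: -}
Applying B1's transfer function to that IN value gives OUT[B1] (row B1 above).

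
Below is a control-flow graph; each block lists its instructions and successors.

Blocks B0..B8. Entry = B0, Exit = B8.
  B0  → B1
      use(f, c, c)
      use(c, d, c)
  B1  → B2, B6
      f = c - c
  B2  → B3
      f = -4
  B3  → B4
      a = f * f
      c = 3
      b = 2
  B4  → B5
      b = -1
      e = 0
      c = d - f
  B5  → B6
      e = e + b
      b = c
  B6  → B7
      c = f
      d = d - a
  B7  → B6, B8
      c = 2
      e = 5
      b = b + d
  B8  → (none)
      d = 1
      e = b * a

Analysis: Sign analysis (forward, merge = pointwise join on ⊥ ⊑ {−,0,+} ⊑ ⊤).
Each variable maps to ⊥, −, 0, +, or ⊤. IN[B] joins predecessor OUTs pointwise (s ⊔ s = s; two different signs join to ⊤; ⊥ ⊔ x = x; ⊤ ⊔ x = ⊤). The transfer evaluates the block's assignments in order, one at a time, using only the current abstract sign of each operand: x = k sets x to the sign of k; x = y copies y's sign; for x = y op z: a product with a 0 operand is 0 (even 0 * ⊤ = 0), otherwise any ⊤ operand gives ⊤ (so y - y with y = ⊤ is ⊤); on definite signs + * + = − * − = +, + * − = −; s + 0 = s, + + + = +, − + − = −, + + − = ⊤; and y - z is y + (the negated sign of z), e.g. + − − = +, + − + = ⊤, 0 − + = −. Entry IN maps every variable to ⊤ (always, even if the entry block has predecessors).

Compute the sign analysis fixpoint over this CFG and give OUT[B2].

Converged values:
  B0:  IN=(all ⊤)  OUT=(all ⊤)
  B1:  IN=(all ⊤)  OUT=(all ⊤)
  B2:  IN=(all ⊤)  OUT={f:-; rest ⊤}
  B3:  IN={f:-; rest ⊤}  OUT={a:+, b:+, c:+, f:-; rest ⊤}
  B4:  IN={a:+, b:+, c:+, f:-; rest ⊤}  OUT={a:+, b:-, e:0, f:-; rest ⊤}
  B5:  IN={a:+, b:-, e:0, f:-; rest ⊤}  OUT={a:+, e:-, f:-; rest ⊤}
  B6:  IN=(all ⊤)  OUT=(all ⊤)
  B7:  IN=(all ⊤)  OUT={c:+, e:+; rest ⊤}
  B8:  IN={c:+, e:+; rest ⊤}  OUT={c:+, d:+; rest ⊤}

Merge at B2: IN[B2] = OUT[B1] = {a: ⊤, b: ⊤, c: ⊤, d: ⊤, e: ⊤, f: ⊤}
Applying B2's transfer function to that IN value gives OUT[B2] (row B2 above).

Answer: {a: ⊤, b: ⊤, c: ⊤, d: ⊤, e: ⊤, f: -}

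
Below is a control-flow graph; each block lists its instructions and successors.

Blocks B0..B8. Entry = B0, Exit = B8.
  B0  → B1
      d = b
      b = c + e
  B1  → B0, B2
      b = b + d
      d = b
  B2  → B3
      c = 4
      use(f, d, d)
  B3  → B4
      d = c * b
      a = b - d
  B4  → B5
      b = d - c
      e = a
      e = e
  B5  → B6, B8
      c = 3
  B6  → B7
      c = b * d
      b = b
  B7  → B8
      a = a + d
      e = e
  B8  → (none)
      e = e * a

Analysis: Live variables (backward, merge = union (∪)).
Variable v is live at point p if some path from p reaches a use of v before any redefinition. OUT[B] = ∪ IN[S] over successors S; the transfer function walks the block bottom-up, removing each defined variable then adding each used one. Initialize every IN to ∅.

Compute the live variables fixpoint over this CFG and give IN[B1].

Answer: {b, c, d, e, f}

Trace:
Converged values:
  B0:  IN={b, c, e, f}  OUT={b, c, d, e, f}
  B1:  IN={b, c, d, e, f}  OUT={b, c, d, e, f}
  B2:  IN={b, d, f}  OUT={b, c}
  B3:  IN={b, c}  OUT={a, c, d}
  B4:  IN={a, c, d}  OUT={a, b, d, e}
  B5:  IN={a, b, d, e}  OUT={a, b, d, e}
  B6:  IN={a, b, d, e}  OUT={a, d, e}
  B7:  IN={a, d, e}  OUT={a, e}
  B8:  IN={a, e}  OUT={}

Merge at B1: OUT[B1] = IN[B0] ⊔ IN[B2] = {b, c, d, e, f}
Applying B1's transfer function to that OUT value gives IN[B1] (row B1 above).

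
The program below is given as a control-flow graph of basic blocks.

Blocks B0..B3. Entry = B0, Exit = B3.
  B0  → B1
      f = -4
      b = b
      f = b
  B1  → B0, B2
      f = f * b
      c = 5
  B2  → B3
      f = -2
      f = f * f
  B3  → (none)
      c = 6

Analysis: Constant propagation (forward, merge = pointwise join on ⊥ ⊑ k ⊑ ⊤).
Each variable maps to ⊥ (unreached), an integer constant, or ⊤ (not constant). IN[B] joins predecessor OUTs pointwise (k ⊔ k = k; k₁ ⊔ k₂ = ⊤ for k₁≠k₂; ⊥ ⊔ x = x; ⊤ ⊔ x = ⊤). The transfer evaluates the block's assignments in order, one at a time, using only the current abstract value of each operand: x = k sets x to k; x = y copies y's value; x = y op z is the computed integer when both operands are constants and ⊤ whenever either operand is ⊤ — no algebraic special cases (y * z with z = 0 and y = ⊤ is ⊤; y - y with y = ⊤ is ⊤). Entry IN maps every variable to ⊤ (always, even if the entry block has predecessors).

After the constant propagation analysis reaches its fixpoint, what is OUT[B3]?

Answer: {a: ⊤, b: ⊤, c: 6, d: ⊤, e: ⊤, f: 4}

Working:
Fixpoint table:
  B0: | IN=(all ⊤) | OUT=(all ⊤)
  B1: | IN=(all ⊤) | OUT={c:5; rest ⊤}
  B2: | IN={c:5; rest ⊤} | OUT={c:5, f:4; rest ⊤}
  B3: | IN={c:5, f:4; rest ⊤} | OUT={c:6, f:4; rest ⊤}

Merge at B3: IN[B3] = OUT[B2] = {a: ⊤, b: ⊤, c: 5, d: ⊤, e: ⊤, f: 4}
Applying B3's transfer function to that IN value gives OUT[B3] (row B3 above).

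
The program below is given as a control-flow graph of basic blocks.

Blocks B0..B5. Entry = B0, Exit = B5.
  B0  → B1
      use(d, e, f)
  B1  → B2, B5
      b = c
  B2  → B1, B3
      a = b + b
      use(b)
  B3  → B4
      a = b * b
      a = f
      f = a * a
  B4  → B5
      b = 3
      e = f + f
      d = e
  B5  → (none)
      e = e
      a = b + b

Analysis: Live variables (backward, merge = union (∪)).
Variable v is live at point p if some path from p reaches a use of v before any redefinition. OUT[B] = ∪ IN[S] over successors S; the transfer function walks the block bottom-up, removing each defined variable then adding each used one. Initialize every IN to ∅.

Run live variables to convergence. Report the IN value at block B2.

Converged values:
  B0:   IN={c, d, e, f}   OUT={c, e, f}
  B1:   IN={c, e, f}   OUT={b, c, e, f}
  B2:   IN={b, c, e, f}   OUT={b, c, e, f}
  B3:   IN={b, f}   OUT={f}
  B4:   IN={f}   OUT={b, e}
  B5:   IN={b, e}   OUT={}

Merge at B2: OUT[B2] = IN[B1] ⊔ IN[B3] = {b, c, e, f}
Applying B2's transfer function to that OUT value gives IN[B2] (row B2 above).

Answer: {b, c, e, f}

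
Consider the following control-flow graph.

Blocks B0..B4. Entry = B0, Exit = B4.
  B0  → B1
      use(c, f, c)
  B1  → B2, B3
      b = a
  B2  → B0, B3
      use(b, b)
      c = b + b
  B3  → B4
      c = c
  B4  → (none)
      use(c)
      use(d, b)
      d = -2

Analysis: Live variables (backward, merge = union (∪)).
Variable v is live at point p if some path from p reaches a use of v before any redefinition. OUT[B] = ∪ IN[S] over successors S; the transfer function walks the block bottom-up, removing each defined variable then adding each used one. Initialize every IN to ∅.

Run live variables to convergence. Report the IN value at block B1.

Answer: {a, c, d, f}

Working:
Fixpoint table:
  B0:  IN={a, c, d, f}  OUT={a, c, d, f}
  B1:  IN={a, c, d, f}  OUT={a, b, c, d, f}
  B2:  IN={a, b, d, f}  OUT={a, b, c, d, f}
  B3:  IN={b, c, d}  OUT={b, c, d}
  B4:  IN={b, c, d}  OUT={}

Merge at B1: OUT[B1] = IN[B2] ⊔ IN[B3] = {a, b, c, d, f}
Applying B1's transfer function to that OUT value gives IN[B1] (row B1 above).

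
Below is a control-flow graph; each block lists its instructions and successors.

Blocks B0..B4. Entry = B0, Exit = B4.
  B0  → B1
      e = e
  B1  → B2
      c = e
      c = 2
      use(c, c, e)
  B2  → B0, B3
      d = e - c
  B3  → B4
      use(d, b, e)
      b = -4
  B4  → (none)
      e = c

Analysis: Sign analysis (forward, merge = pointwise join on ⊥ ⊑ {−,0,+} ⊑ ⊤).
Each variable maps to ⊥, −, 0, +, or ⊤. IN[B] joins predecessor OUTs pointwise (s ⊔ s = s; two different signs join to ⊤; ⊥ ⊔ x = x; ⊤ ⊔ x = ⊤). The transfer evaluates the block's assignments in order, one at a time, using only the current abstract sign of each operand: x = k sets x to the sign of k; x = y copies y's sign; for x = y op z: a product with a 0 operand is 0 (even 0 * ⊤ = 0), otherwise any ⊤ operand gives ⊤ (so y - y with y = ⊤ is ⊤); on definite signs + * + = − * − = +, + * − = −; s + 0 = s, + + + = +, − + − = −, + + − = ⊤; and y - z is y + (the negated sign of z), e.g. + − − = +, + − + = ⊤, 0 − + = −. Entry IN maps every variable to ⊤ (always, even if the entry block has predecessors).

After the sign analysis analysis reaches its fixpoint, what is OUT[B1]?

Fixpoint table:
  B0: | IN=(all ⊤) | OUT=(all ⊤)
  B1: | IN=(all ⊤) | OUT={c:+; rest ⊤}
  B2: | IN={c:+; rest ⊤} | OUT={c:+; rest ⊤}
  B3: | IN={c:+; rest ⊤} | OUT={b:-, c:+; rest ⊤}
  B4: | IN={b:-, c:+; rest ⊤} | OUT={b:-, c:+, e:+; rest ⊤}

Merge at B1: IN[B1] = OUT[B0] = {a: ⊤, b: ⊤, c: ⊤, d: ⊤, e: ⊤, f: ⊤}
Applying B1's transfer function to that IN value gives OUT[B1] (row B1 above).

Answer: {a: ⊤, b: ⊤, c: +, d: ⊤, e: ⊤, f: ⊤}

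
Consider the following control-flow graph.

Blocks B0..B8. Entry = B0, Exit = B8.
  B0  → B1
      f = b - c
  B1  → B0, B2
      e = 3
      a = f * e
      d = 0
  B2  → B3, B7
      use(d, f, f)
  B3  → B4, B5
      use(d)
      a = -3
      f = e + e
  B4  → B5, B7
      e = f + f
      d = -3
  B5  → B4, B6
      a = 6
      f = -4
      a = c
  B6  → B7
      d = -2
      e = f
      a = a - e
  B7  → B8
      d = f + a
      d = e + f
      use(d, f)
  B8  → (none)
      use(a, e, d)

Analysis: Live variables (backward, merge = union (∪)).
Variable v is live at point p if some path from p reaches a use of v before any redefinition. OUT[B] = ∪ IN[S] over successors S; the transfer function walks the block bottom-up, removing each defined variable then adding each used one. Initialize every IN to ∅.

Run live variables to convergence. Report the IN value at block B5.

Fixpoint table:
  B0: | IN={b, c} | OUT={b, c, f}
  B1: | IN={b, c, f} | OUT={a, b, c, d, e, f}
  B2: | IN={a, c, d, e, f} | OUT={a, c, d, e, f}
  B3: | IN={c, d, e} | OUT={a, c, f}
  B4: | IN={a, c, f} | OUT={a, c, e, f}
  B5: | IN={c} | OUT={a, c, f}
  B6: | IN={a, f} | OUT={a, e, f}
  B7: | IN={a, e, f} | OUT={a, d, e}
  B8: | IN={a, d, e} | OUT={}

Merge at B5: OUT[B5] = IN[B4] ⊔ IN[B6] = {a, c, f}
Applying B5's transfer function to that OUT value gives IN[B5] (row B5 above).

Answer: {c}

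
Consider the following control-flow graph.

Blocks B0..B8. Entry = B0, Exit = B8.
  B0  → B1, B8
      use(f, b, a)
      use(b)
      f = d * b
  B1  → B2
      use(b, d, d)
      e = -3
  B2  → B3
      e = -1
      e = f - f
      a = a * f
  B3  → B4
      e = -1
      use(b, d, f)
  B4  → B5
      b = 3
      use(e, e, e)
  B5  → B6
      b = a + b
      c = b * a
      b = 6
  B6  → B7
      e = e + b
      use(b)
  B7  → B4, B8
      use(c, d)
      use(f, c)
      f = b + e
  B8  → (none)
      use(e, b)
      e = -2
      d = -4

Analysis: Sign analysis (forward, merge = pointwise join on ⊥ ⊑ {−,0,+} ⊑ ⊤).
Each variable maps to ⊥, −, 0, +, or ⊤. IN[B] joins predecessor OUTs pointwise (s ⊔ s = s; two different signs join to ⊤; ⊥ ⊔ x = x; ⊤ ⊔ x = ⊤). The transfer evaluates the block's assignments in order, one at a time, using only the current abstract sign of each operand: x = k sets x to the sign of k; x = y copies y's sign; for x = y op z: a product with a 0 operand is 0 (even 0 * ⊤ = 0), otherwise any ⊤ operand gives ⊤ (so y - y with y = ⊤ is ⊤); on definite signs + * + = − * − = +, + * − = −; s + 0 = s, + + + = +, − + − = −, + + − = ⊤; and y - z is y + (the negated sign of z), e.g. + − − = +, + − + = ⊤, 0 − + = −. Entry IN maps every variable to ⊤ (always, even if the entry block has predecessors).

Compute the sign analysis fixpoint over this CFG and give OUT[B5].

Converged values:
  B0: | IN=(all ⊤) | OUT=(all ⊤)
  B1: | IN=(all ⊤) | OUT={e:-; rest ⊤}
  B2: | IN={e:-; rest ⊤} | OUT=(all ⊤)
  B3: | IN=(all ⊤) | OUT={e:-; rest ⊤}
  B4: | IN=(all ⊤) | OUT={b:+; rest ⊤}
  B5: | IN={b:+; rest ⊤} | OUT={b:+; rest ⊤}
  B6: | IN={b:+; rest ⊤} | OUT={b:+; rest ⊤}
  B7: | IN={b:+; rest ⊤} | OUT={b:+; rest ⊤}
  B8: | IN=(all ⊤) | OUT={d:-, e:-; rest ⊤}

Merge at B5: IN[B5] = OUT[B4] = {a: ⊤, b: +, c: ⊤, d: ⊤, e: ⊤, f: ⊤}
Applying B5's transfer function to that IN value gives OUT[B5] (row B5 above).

Answer: {a: ⊤, b: +, c: ⊤, d: ⊤, e: ⊤, f: ⊤}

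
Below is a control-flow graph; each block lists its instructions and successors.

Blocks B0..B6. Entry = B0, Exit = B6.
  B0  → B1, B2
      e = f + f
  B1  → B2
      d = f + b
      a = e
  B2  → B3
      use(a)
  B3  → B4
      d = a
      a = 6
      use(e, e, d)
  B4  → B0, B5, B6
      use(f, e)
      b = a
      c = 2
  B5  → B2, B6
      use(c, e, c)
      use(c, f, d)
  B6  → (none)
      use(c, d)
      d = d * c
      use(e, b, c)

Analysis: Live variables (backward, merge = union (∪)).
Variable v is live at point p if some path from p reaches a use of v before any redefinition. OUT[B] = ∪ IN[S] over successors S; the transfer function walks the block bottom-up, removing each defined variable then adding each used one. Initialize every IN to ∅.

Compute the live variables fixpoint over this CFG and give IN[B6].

Fixpoint table:
  B0: | IN={a, b, f} | OUT={a, b, e, f}
  B1: | IN={b, e, f} | OUT={a, e, f}
  B2: | IN={a, e, f} | OUT={a, e, f}
  B3: | IN={a, e, f} | OUT={a, d, e, f}
  B4: | IN={a, d, e, f} | OUT={a, b, c, d, e, f}
  B5: | IN={a, b, c, d, e, f} | OUT={a, b, c, d, e, f}
  B6: | IN={b, c, d, e} | OUT={}

B6 is the boundary node: OUT[B6] = {}
Applying B6's transfer function to that OUT value gives IN[B6] (row B6 above).

Answer: {b, c, d, e}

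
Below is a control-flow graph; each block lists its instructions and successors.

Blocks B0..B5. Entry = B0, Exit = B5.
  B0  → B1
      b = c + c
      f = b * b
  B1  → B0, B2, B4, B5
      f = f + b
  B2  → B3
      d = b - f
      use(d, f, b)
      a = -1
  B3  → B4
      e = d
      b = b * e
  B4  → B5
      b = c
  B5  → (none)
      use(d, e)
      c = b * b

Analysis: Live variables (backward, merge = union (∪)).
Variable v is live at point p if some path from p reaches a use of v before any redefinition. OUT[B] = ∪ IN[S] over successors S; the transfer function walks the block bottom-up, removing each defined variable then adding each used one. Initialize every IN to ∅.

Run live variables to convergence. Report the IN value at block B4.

Answer: {c, d, e}

Trace:
Converged values:
  B0:   IN={c, d, e}   OUT={b, c, d, e, f}
  B1:   IN={b, c, d, e, f}   OUT={b, c, d, e, f}
  B2:   IN={b, c, f}   OUT={b, c, d}
  B3:   IN={b, c, d}   OUT={c, d, e}
  B4:   IN={c, d, e}   OUT={b, d, e}
  B5:   IN={b, d, e}   OUT={}

Merge at B4: OUT[B4] = IN[B5] = {b, d, e}
Applying B4's transfer function to that OUT value gives IN[B4] (row B4 above).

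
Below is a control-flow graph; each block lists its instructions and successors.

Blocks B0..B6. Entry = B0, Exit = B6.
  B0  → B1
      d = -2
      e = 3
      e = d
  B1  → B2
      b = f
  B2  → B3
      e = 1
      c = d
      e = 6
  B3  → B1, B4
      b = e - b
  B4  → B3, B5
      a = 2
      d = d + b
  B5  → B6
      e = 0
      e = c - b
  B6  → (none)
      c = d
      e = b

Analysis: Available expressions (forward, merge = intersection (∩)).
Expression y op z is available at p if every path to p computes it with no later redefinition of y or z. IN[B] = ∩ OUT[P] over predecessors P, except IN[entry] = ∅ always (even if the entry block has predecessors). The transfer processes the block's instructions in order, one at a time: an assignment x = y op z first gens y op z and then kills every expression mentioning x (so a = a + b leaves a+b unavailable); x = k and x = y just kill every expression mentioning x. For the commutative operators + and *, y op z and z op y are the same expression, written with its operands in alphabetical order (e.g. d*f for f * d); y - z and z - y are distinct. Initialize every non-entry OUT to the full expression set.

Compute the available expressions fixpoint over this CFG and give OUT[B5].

Answer: {c-b}

Derivation:
Fixpoint table:
  B0: | IN={} | OUT={}
  B1: | IN={} | OUT={}
  B2: | IN={} | OUT={}
  B3: | IN={} | OUT={}
  B4: | IN={} | OUT={}
  B5: | IN={} | OUT={c-b}
  B6: | IN={c-b} | OUT={}

Merge at B5: IN[B5] = OUT[B4] = {}
Applying B5's transfer function to that IN value gives OUT[B5] (row B5 above).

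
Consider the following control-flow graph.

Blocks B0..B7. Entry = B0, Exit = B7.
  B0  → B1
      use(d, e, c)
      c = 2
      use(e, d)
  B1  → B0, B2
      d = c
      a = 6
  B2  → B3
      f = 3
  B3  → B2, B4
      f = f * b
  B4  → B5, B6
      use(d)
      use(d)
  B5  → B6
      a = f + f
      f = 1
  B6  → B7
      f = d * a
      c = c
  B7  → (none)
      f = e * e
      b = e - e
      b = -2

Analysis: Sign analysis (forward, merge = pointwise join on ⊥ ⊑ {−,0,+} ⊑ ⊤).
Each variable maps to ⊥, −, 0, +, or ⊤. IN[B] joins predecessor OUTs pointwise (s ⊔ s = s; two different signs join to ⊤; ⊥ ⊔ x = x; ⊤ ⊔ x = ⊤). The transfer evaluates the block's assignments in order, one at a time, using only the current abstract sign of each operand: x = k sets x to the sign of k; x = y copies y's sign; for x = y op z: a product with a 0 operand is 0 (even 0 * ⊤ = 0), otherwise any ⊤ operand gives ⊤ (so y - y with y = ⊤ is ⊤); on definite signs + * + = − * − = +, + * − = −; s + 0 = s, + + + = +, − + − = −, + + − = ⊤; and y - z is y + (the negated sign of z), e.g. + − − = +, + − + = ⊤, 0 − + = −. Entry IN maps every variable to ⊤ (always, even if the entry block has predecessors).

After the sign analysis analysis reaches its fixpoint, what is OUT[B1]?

Answer: {a: +, b: ⊤, c: +, d: +, e: ⊤, f: ⊤}

Derivation:
Converged values:
  B0:   IN=(all ⊤)   OUT={c:+; rest ⊤}
  B1:   IN={c:+; rest ⊤}   OUT={a:+, c:+, d:+; rest ⊤}
  B2:   IN={a:+, c:+, d:+; rest ⊤}   OUT={a:+, c:+, d:+, f:+; rest ⊤}
  B3:   IN={a:+, c:+, d:+, f:+; rest ⊤}   OUT={a:+, c:+, d:+; rest ⊤}
  B4:   IN={a:+, c:+, d:+; rest ⊤}   OUT={a:+, c:+, d:+; rest ⊤}
  B5:   IN={a:+, c:+, d:+; rest ⊤}   OUT={c:+, d:+, f:+; rest ⊤}
  B6:   IN={c:+, d:+; rest ⊤}   OUT={c:+, d:+; rest ⊤}
  B7:   IN={c:+, d:+; rest ⊤}   OUT={b:-, c:+, d:+; rest ⊤}

Merge at B1: IN[B1] = OUT[B0] = {a: ⊤, b: ⊤, c: +, d: ⊤, e: ⊤, f: ⊤}
Applying B1's transfer function to that IN value gives OUT[B1] (row B1 above).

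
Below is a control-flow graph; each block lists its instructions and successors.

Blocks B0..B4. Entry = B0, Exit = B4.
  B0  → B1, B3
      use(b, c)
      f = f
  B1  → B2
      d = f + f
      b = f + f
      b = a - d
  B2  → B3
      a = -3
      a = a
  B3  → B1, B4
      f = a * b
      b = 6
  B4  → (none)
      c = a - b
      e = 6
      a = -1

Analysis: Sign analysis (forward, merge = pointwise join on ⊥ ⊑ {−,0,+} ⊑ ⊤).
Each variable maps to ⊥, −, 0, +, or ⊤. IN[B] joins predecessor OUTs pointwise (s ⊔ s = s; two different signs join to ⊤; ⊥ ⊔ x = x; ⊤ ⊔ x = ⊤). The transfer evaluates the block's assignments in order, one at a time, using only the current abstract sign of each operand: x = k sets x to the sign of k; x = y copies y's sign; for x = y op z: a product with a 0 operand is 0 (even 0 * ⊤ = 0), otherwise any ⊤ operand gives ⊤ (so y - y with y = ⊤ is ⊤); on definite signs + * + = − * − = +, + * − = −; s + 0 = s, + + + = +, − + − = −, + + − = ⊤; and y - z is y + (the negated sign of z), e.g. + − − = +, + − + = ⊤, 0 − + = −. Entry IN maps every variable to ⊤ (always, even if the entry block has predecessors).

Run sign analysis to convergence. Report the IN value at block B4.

Answer: {a: ⊤, b: +, c: ⊤, d: ⊤, e: ⊤, f: ⊤}

Derivation:
Per-block solution:
  B0:  IN=(all ⊤)  OUT=(all ⊤)
  B1:  IN=(all ⊤)  OUT=(all ⊤)
  B2:  IN=(all ⊤)  OUT={a:-; rest ⊤}
  B3:  IN=(all ⊤)  OUT={b:+; rest ⊤}
  B4:  IN={b:+; rest ⊤}  OUT={a:-, b:+, e:+; rest ⊤}

Merge at B4: IN[B4] = OUT[B3] = {a: ⊤, b: +, c: ⊤, d: ⊤, e: ⊤, f: ⊤}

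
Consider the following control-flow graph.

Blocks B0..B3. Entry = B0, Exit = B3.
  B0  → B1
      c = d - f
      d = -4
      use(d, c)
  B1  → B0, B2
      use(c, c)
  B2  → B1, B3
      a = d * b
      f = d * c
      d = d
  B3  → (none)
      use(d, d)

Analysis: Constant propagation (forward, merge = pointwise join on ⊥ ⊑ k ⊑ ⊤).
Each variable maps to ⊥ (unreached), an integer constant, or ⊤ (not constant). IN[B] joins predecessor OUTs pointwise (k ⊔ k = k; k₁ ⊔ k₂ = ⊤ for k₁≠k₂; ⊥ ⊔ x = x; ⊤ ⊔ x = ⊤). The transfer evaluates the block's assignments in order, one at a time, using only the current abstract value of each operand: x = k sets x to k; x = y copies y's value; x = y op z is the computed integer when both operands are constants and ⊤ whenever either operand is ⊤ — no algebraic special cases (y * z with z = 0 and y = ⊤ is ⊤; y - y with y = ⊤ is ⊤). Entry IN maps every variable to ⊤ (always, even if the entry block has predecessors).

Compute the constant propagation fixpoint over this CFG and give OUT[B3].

Converged values:
  B0:   IN=(all ⊤)   OUT={d:-4; rest ⊤}
  B1:   IN={d:-4; rest ⊤}   OUT={d:-4; rest ⊤}
  B2:   IN={d:-4; rest ⊤}   OUT={d:-4; rest ⊤}
  B3:   IN={d:-4; rest ⊤}   OUT={d:-4; rest ⊤}

Merge at B3: IN[B3] = OUT[B2] = {a: ⊤, b: ⊤, c: ⊤, d: -4, e: ⊤, f: ⊤}
Applying B3's transfer function to that IN value gives OUT[B3] (row B3 above).

Answer: {a: ⊤, b: ⊤, c: ⊤, d: -4, e: ⊤, f: ⊤}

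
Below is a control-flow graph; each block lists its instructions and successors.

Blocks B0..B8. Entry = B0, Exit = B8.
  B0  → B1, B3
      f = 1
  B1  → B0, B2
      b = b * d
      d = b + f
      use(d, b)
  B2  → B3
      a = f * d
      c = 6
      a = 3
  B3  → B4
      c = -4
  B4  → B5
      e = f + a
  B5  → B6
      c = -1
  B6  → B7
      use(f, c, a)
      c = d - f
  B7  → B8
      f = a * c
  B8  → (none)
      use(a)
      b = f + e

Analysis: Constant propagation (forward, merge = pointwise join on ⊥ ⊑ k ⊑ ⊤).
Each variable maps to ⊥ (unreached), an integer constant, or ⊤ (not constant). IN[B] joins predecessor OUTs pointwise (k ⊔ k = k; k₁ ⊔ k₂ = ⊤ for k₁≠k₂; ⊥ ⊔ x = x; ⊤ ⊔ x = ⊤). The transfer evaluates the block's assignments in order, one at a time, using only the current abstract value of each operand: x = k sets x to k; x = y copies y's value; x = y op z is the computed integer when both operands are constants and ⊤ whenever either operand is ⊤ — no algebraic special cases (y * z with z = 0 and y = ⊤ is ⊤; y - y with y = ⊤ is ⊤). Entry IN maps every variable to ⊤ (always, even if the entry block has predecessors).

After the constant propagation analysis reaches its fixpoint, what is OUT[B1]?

Answer: {a: ⊤, b: ⊤, c: ⊤, d: ⊤, e: ⊤, f: 1}

Working:
Fixpoint table:
  B0:  IN=(all ⊤)  OUT={f:1; rest ⊤}
  B1:  IN={f:1; rest ⊤}  OUT={f:1; rest ⊤}
  B2:  IN={f:1; rest ⊤}  OUT={a:3, c:6, f:1; rest ⊤}
  B3:  IN={f:1; rest ⊤}  OUT={c:-4, f:1; rest ⊤}
  B4:  IN={c:-4, f:1; rest ⊤}  OUT={c:-4, f:1; rest ⊤}
  B5:  IN={c:-4, f:1; rest ⊤}  OUT={c:-1, f:1; rest ⊤}
  B6:  IN={c:-1, f:1; rest ⊤}  OUT={f:1; rest ⊤}
  B7:  IN={f:1; rest ⊤}  OUT=(all ⊤)
  B8:  IN=(all ⊤)  OUT=(all ⊤)

Merge at B1: IN[B1] = OUT[B0] = {a: ⊤, b: ⊤, c: ⊤, d: ⊤, e: ⊤, f: 1}
Applying B1's transfer function to that IN value gives OUT[B1] (row B1 above).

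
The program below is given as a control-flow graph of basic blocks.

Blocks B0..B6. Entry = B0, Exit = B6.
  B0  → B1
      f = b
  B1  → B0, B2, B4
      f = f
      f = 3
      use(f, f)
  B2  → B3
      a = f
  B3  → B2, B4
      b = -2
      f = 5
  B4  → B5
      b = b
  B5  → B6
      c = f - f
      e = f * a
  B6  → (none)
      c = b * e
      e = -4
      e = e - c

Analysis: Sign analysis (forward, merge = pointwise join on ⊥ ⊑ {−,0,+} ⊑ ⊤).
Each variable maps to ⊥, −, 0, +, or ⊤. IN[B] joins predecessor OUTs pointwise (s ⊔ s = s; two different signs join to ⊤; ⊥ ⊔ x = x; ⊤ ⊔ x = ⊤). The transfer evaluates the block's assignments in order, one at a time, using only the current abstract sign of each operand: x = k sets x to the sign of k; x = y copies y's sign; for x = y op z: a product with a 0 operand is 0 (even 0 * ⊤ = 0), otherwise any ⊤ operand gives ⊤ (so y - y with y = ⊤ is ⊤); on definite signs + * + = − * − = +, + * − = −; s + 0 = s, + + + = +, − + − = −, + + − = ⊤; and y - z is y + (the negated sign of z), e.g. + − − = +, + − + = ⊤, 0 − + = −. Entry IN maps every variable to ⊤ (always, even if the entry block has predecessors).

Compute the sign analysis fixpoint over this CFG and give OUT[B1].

Answer: {a: ⊤, b: ⊤, c: ⊤, d: ⊤, e: ⊤, f: +}

Working:
Converged values:
  B0: | IN=(all ⊤) | OUT=(all ⊤)
  B1: | IN=(all ⊤) | OUT={f:+; rest ⊤}
  B2: | IN={f:+; rest ⊤} | OUT={a:+, f:+; rest ⊤}
  B3: | IN={a:+, f:+; rest ⊤} | OUT={a:+, b:-, f:+; rest ⊤}
  B4: | IN={f:+; rest ⊤} | OUT={f:+; rest ⊤}
  B5: | IN={f:+; rest ⊤} | OUT={f:+; rest ⊤}
  B6: | IN={f:+; rest ⊤} | OUT={f:+; rest ⊤}

Merge at B1: IN[B1] = OUT[B0] = {a: ⊤, b: ⊤, c: ⊤, d: ⊤, e: ⊤, f: ⊤}
Applying B1's transfer function to that IN value gives OUT[B1] (row B1 above).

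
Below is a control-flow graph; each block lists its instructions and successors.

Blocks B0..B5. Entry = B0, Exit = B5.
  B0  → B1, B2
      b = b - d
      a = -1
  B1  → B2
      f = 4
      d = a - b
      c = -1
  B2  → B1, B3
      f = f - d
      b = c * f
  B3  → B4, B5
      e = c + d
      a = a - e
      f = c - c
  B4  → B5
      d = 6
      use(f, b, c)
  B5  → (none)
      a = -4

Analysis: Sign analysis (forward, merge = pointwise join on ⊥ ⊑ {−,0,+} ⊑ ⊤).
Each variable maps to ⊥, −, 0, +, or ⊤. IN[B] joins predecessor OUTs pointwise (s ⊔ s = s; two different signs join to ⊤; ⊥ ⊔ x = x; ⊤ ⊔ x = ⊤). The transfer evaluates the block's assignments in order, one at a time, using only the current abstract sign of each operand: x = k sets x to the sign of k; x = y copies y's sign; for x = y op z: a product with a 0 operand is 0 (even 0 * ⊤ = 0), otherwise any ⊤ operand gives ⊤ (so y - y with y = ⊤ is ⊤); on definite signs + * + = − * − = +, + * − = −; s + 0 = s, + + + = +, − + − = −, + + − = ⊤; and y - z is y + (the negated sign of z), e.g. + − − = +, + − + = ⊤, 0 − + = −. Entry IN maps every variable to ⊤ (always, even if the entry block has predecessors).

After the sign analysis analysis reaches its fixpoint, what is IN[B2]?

Converged values:
  B0:  IN=(all ⊤)  OUT={a:-; rest ⊤}
  B1:  IN={a:-; rest ⊤}  OUT={a:-, c:-, f:+; rest ⊤}
  B2:  IN={a:-; rest ⊤}  OUT={a:-; rest ⊤}
  B3:  IN={a:-; rest ⊤}  OUT=(all ⊤)
  B4:  IN=(all ⊤)  OUT={d:+; rest ⊤}
  B5:  IN=(all ⊤)  OUT={a:-; rest ⊤}

Merge at B2: IN[B2] = OUT[B0] ⊔ OUT[B1] = {a: -, b: ⊤, c: ⊤, d: ⊤, e: ⊤, f: ⊤}

Answer: {a: -, b: ⊤, c: ⊤, d: ⊤, e: ⊤, f: ⊤}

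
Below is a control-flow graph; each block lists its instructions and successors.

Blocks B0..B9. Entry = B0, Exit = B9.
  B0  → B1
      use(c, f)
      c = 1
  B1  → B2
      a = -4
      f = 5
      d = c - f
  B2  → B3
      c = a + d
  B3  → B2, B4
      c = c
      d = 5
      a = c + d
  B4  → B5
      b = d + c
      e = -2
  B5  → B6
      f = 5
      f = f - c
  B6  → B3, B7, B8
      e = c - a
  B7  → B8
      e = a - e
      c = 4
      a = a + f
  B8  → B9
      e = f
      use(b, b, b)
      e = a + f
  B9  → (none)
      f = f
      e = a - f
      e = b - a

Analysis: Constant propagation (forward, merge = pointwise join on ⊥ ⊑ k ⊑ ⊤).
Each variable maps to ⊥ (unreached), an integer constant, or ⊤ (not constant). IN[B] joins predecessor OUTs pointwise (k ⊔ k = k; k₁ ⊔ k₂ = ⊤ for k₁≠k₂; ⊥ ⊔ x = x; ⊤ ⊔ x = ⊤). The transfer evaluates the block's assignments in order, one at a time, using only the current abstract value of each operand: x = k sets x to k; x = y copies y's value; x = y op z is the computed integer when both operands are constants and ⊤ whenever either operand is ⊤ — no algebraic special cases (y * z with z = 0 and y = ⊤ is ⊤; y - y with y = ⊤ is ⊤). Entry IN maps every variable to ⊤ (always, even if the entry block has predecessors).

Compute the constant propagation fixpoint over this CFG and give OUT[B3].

Answer: {a: ⊤, b: ⊤, c: ⊤, d: 5, e: ⊤, f: ⊤}

Derivation:
Per-block solution:
  B0:  IN=(all ⊤)  OUT={c:1; rest ⊤}
  B1:  IN={c:1; rest ⊤}  OUT={a:-4, c:1, d:-4, f:5; rest ⊤}
  B2:  IN=(all ⊤)  OUT=(all ⊤)
  B3:  IN=(all ⊤)  OUT={d:5; rest ⊤}
  B4:  IN={d:5; rest ⊤}  OUT={d:5, e:-2; rest ⊤}
  B5:  IN={d:5, e:-2; rest ⊤}  OUT={d:5, e:-2; rest ⊤}
  B6:  IN={d:5, e:-2; rest ⊤}  OUT={d:5; rest ⊤}
  B7:  IN={d:5; rest ⊤}  OUT={c:4, d:5; rest ⊤}
  B8:  IN={d:5; rest ⊤}  OUT={d:5; rest ⊤}
  B9:  IN={d:5; rest ⊤}  OUT={d:5; rest ⊤}

Merge at B3: IN[B3] = OUT[B2] ⊔ OUT[B6] = {a: ⊤, b: ⊤, c: ⊤, d: ⊤, e: ⊤, f: ⊤}
Applying B3's transfer function to that IN value gives OUT[B3] (row B3 above).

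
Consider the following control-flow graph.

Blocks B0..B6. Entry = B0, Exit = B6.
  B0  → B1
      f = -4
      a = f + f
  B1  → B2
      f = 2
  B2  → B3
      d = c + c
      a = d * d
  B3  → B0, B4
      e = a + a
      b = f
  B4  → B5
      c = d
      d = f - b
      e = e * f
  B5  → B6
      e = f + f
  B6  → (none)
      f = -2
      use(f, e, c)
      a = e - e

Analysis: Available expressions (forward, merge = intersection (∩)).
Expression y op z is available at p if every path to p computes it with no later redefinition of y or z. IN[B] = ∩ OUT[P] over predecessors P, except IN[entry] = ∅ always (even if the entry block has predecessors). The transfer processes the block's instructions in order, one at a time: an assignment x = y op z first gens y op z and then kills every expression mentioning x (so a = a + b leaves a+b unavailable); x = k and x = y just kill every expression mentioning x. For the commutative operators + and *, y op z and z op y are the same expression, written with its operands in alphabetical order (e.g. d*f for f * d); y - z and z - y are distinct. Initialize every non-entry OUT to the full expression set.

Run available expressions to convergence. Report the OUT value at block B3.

Answer: {a+a, c+c, d*d}

Derivation:
Converged values:
  B0:  IN={}  OUT={f+f}
  B1:  IN={f+f}  OUT={}
  B2:  IN={}  OUT={c+c, d*d}
  B3:  IN={c+c, d*d}  OUT={a+a, c+c, d*d}
  B4:  IN={a+a, c+c, d*d}  OUT={a+a, f-b}
  B5:  IN={a+a, f-b}  OUT={a+a, f+f, f-b}
  B6:  IN={a+a, f+f, f-b}  OUT={e-e}

Merge at B3: IN[B3] = OUT[B2] = {c+c, d*d}
Applying B3's transfer function to that IN value gives OUT[B3] (row B3 above).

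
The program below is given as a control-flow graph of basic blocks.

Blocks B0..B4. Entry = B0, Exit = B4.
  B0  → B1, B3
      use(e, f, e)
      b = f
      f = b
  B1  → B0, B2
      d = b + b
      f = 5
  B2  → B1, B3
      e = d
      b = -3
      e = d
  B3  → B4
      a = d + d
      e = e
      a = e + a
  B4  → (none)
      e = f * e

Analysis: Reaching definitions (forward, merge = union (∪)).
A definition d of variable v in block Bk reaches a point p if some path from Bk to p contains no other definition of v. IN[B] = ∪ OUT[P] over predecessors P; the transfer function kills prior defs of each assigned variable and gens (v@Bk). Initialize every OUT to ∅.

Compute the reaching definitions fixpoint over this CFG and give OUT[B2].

Converged values:
  B0: | IN={b@B0, b@B2, d@B1, e@B2, f@B1} | OUT={b@B0, d@B1, e@B2, f@B0}
  B1: | IN={b@B0, b@B2, d@B1, e@B2, f@B0, f@B1} | OUT={b@B0, b@B2, d@B1, e@B2, f@B1}
  B2: | IN={b@B0, b@B2, d@B1, e@B2, f@B1} | OUT={b@B2, d@B1, e@B2, f@B1}
  B3: | IN={b@B0, b@B2, d@B1, e@B2, f@B0, f@B1} | OUT={a@B3, b@B0, b@B2, d@B1, e@B3, f@B0, f@B1}
  B4: | IN={a@B3, b@B0, b@B2, d@B1, e@B3, f@B0, f@B1} | OUT={a@B3, b@B0, b@B2, d@B1, e@B4, f@B0, f@B1}

Merge at B2: IN[B2] = OUT[B1] = {b@B0, b@B2, d@B1, e@B2, f@B1}
Applying B2's transfer function to that IN value gives OUT[B2] (row B2 above).

Answer: {b@B2, d@B1, e@B2, f@B1}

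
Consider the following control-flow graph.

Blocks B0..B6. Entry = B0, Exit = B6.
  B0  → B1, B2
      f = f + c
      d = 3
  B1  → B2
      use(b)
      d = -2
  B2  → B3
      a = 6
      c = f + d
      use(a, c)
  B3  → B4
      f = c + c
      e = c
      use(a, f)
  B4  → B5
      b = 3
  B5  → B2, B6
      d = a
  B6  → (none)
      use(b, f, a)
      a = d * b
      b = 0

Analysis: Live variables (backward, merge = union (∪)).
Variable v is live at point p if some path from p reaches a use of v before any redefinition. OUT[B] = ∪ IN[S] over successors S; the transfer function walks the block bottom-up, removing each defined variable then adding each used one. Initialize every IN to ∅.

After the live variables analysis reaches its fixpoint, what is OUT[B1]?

Answer: {d, f}

Trace:
Per-block solution:
  B0:  IN={b, c, f}  OUT={b, d, f}
  B1:  IN={b, f}  OUT={d, f}
  B2:  IN={d, f}  OUT={a, c}
  B3:  IN={a, c}  OUT={a, f}
  B4:  IN={a, f}  OUT={a, b, f}
  B5:  IN={a, b, f}  OUT={a, b, d, f}
  B6:  IN={a, b, d, f}  OUT={}

Merge at B1: OUT[B1] = IN[B2] = {d, f}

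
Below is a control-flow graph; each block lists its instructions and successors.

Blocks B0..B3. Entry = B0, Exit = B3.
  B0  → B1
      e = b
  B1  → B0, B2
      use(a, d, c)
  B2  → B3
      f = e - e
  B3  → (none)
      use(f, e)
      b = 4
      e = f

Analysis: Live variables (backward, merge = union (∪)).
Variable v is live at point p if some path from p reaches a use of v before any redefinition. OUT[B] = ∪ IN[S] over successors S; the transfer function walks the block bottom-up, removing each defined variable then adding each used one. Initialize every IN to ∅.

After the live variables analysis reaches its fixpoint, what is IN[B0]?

Fixpoint table:
  B0: | IN={a, b, c, d} | OUT={a, b, c, d, e}
  B1: | IN={a, b, c, d, e} | OUT={a, b, c, d, e}
  B2: | IN={e} | OUT={e, f}
  B3: | IN={e, f} | OUT={}

Merge at B0: OUT[B0] = IN[B1] = {a, b, c, d, e}
Applying B0's transfer function to that OUT value gives IN[B0] (row B0 above).

Answer: {a, b, c, d}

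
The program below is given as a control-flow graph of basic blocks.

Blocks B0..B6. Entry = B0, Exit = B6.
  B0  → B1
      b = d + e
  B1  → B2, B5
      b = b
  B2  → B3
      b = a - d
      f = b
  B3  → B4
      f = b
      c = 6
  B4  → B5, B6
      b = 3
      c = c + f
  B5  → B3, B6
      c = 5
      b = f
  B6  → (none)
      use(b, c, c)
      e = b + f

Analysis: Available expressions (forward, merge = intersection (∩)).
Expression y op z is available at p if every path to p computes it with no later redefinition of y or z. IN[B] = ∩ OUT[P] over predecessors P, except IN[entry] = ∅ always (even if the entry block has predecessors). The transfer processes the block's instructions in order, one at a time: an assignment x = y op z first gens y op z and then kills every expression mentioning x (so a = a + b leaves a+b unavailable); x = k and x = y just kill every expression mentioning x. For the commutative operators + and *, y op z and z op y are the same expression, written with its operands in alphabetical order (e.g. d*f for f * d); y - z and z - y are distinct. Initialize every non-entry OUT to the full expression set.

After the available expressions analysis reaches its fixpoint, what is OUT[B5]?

Per-block solution:
  B0:   IN={}   OUT={d+e}
  B1:   IN={d+e}   OUT={d+e}
  B2:   IN={d+e}   OUT={a-d, d+e}
  B3:   IN={d+e}   OUT={d+e}
  B4:   IN={d+e}   OUT={d+e}
  B5:   IN={d+e}   OUT={d+e}
  B6:   IN={d+e}   OUT={b+f}

Merge at B5: IN[B5] = OUT[B1] ∩ OUT[B4] = {d+e}
Applying B5's transfer function to that IN value gives OUT[B5] (row B5 above).

Answer: {d+e}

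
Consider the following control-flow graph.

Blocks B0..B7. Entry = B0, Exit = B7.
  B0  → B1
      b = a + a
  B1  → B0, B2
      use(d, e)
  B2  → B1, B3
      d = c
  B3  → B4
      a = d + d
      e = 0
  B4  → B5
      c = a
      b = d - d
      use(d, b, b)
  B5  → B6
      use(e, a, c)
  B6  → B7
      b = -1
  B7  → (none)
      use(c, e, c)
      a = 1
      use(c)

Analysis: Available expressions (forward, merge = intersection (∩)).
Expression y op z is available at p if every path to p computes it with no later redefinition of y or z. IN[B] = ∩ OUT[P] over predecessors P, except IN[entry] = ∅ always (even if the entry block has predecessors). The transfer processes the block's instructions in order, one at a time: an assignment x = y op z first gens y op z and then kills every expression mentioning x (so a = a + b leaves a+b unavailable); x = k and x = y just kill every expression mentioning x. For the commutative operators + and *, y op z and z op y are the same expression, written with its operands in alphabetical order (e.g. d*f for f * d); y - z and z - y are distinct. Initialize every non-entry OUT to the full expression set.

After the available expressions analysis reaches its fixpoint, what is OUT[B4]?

Fixpoint table:
  B0: | IN={} | OUT={a+a}
  B1: | IN={a+a} | OUT={a+a}
  B2: | IN={a+a} | OUT={a+a}
  B3: | IN={a+a} | OUT={d+d}
  B4: | IN={d+d} | OUT={d+d, d-d}
  B5: | IN={d+d, d-d} | OUT={d+d, d-d}
  B6: | IN={d+d, d-d} | OUT={d+d, d-d}
  B7: | IN={d+d, d-d} | OUT={d+d, d-d}

Merge at B4: IN[B4] = OUT[B3] = {d+d}
Applying B4's transfer function to that IN value gives OUT[B4] (row B4 above).

Answer: {d+d, d-d}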